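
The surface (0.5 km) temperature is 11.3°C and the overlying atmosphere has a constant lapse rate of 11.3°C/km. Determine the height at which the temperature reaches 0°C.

1.5 km

Height above start = (11.3 − 0) / 11.3 = 1 km
Altitude = 500 m + 1000 m = 1500 m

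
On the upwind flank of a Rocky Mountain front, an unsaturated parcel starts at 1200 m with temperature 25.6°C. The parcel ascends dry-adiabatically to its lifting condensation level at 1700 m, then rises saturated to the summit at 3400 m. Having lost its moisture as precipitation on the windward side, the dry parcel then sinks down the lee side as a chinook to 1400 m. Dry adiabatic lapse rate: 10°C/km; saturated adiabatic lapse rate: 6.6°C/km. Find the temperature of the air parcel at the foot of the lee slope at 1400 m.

Dry to 1700 m: -10 × 0.5 km = -5°C, so T = 20.6°C.
Saturated to 3400 m: -6.6 × 1.7 km = -11.22°C, so T = 9.38°C.
Dry descent to 1400 m: +10 × 2 km = +20°C, so T = 29.38°C.

29.38°C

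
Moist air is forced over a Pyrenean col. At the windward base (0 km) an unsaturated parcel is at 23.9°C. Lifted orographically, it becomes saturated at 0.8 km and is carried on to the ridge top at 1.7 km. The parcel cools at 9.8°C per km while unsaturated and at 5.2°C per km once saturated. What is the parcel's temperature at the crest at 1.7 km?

0 → 800 m (dry, 9.8°C/km): ΔT = -9.8 × 0.8 = -7.84°C → T = 16.06°C
800 → 1700 m (saturated, 5.2°C/km): ΔT = -5.2 × 0.9 = -4.68°C → T = 11.38°C

11.38°C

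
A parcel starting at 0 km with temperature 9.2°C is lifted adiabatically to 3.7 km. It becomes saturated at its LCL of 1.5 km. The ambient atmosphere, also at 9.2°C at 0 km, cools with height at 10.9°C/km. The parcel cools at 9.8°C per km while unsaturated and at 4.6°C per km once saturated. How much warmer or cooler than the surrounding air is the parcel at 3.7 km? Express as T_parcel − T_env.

Parcel:
  From 0 m to 1500 m (dry): cools by 9.8 × 1.5 = 14.7°C, giving -5.5°C.
  From 1500 m to 3700 m (saturated): cools by 4.6 × 2.2 = 10.12°C, giving -15.62°C.
Environment:
  From 0 m to 3700 m (environment): cools by 10.9 × 3.7 = 40.33°C, giving -31.13°C.
T_parcel − T_env = -15.62 − (-31.13) = +15.51°C

+15.51°C (parcel warmer than environment)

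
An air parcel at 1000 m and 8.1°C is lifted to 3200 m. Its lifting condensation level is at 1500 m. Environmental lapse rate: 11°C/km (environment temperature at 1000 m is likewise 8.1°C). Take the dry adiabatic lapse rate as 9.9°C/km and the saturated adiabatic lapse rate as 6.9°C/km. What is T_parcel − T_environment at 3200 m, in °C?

+7.52°C (parcel warmer than environment)

Parcel:
  1000 → 1500 m (dry, 9.9°C/km): ΔT = -9.9 × 0.5 = -4.95°C → T = 3.15°C
  1500 → 3200 m (saturated, 6.9°C/km): ΔT = -6.9 × 1.7 = -11.73°C → T = -8.58°C
Environment:
  1000 → 3200 m (environment, 11°C/km): ΔT = -11 × 2.2 = -24.2°C → T = -16.1°C
T_parcel − T_env = -8.58 − (-16.1) = +7.52°C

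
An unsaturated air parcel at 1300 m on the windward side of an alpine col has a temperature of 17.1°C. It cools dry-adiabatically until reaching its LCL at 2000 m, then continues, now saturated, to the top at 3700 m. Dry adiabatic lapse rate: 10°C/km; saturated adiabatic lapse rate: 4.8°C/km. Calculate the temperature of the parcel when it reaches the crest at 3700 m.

From 1300 m to 2000 m (dry): cools by 10 × 0.7 = 7°C, giving 10.1°C.
From 2000 m to 3700 m (saturated): cools by 4.8 × 1.7 = 8.16°C, giving 1.94°C.

1.94°C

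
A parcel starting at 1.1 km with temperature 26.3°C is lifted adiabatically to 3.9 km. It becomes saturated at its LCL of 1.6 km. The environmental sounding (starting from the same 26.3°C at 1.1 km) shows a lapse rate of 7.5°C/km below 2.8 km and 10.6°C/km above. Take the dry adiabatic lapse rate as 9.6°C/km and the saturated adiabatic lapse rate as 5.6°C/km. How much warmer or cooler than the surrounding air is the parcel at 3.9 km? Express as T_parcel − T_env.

Parcel:
  1100–1600 m, dry: Δz = 0.5 km ⇒ ΔT = -4.8°C; T = 21.5°C
  1600–3900 m, saturated: Δz = 2.3 km ⇒ ΔT = -12.88°C; T = 8.62°C
Environment:
  1100–2800 m, environment, lower layer: Δz = 1.7 km ⇒ ΔT = -12.75°C; T = 13.55°C
  2800–3900 m, environment, upper layer: Δz = 1.1 km ⇒ ΔT = -11.66°C; T = 1.89°C
T_parcel − T_env = 8.62 − 1.89 = +6.73°C

+6.73°C (parcel warmer than environment)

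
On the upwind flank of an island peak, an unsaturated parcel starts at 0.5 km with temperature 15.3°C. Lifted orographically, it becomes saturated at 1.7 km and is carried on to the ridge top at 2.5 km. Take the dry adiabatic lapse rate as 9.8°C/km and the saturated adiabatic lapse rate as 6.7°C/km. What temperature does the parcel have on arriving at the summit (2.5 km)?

-1.82°C

500 → 1700 m (dry, 9.8°C/km): ΔT = -9.8 × 1.2 = -11.76°C → T = 3.54°C
1700 → 2500 m (saturated, 6.7°C/km): ΔT = -6.7 × 0.8 = -5.36°C → T = -1.82°C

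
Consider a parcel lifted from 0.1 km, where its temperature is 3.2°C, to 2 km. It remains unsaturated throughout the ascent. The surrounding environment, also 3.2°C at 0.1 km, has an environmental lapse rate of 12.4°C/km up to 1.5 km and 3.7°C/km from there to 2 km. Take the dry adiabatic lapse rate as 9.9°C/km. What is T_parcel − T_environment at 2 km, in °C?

+0.4°C (parcel warmer than environment)

Parcel:
  100–2000 m, dry: Δz = 1.9 km ⇒ ΔT = -18.81°C; T = -15.61°C
Environment:
  100–1500 m, environment, lower layer: Δz = 1.4 km ⇒ ΔT = -17.36°C; T = -14.16°C
  1500–2000 m, environment, upper layer: Δz = 0.5 km ⇒ ΔT = -1.85°C; T = -16.01°C
T_parcel − T_env = -15.61 − (-16.01) = +0.4°C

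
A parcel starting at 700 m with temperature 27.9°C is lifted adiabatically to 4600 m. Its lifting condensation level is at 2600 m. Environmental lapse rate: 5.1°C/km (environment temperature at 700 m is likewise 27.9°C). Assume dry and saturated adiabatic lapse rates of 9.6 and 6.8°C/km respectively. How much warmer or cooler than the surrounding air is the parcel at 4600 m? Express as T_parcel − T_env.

Parcel:
  700–2600 m, dry: Δz = 1.9 km ⇒ ΔT = -18.24°C; T = 9.66°C
  2600–4600 m, saturated: Δz = 2 km ⇒ ΔT = -13.6°C; T = -3.94°C
Environment:
  700–4600 m, environment: Δz = 3.9 km ⇒ ΔT = -19.89°C; T = 8.01°C
T_parcel − T_env = -3.94 − 8.01 = -11.95°C

-11.95°C (parcel cooler than environment)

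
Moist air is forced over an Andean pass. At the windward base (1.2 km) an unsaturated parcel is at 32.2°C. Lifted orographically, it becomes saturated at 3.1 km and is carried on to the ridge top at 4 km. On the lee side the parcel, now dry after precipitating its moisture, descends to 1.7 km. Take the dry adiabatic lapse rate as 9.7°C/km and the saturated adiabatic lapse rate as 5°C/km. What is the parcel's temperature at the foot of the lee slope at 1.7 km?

31.58°C

1200 → 3100 m (dry, 9.7°C/km): ΔT = -9.7 × 1.9 = -18.43°C → T = 13.77°C
3100 → 4000 m (saturated, 5°C/km): ΔT = -5 × 0.9 = -4.5°C → T = 9.27°C
4000 → 1700 m (dry descent, 9.7°C/km): ΔT = +9.7 × 2.3 = +22.31°C → T = 31.58°C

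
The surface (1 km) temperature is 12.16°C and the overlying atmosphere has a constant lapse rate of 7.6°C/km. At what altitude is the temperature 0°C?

Height above start = (12.16 − 0) / 7.6 = 1.6 km
Altitude = 1000 m + 1600 m = 2600 m

2.6 km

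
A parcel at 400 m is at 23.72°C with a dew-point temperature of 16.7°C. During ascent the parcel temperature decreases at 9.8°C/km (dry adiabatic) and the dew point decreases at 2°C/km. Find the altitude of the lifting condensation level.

T and T_d converge at 9.8 − 2 = 7.8°C per km
Height above start = (23.72 − 16.7) / 7.8 = 0.9 km
LCL altitude = 400 m + 900 m = 1300 m

1300 m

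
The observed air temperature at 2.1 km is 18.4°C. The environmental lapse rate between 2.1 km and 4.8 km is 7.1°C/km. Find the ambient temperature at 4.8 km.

2100–4800 m, environmental: Δz = 2.7 km ⇒ ΔT = -19.17°C; T = -0.77°C

-0.77°C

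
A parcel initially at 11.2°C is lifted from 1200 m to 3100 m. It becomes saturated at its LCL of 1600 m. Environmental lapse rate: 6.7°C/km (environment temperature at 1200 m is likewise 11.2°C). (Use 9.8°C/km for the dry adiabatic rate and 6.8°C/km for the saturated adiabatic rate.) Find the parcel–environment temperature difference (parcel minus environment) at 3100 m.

-1.39°C (parcel cooler than environment)

Parcel:
  Dry to 1600 m: -9.8 × 0.4 km = -3.92°C, so T = 7.28°C.
  Saturated to 3100 m: -6.8 × 1.5 km = -10.2°C, so T = -2.92°C.
Environment:
  Environment to 3100 m: -6.7 × 1.9 km = -12.73°C, so T = -1.53°C.
T_parcel − T_env = -2.92 − (-1.53) = -1.39°C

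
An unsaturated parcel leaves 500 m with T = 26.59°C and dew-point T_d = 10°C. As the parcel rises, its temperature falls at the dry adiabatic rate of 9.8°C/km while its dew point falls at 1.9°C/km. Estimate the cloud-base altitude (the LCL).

T and T_d converge at 9.8 − 1.9 = 7.9°C per km
Height above start = (26.59 − 10) / 7.9 = 2.1 km
LCL altitude = 500 m + 2100 m = 2600 m

2600 m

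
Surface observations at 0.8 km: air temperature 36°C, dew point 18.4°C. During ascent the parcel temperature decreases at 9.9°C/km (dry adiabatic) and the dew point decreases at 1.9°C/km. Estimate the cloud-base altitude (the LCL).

T and T_d converge at 9.9 − 1.9 = 8°C per km
Height above start = (36 − 18.4) / 8 = 2.2 km
LCL altitude = 800 m + 2200 m = 3000 m

3 km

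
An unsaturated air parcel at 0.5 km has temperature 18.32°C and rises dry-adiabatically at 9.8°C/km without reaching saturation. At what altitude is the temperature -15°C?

3.9 km

Height above start = (18.32 − (-15)) / 9.8 = 3.4 km
Altitude = 500 m + 3400 m = 3900 m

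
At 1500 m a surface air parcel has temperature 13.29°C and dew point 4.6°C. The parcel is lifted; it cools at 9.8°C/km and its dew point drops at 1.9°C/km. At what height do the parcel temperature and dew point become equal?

T and T_d converge at 9.8 − 1.9 = 7.9°C per km
Height above start = (13.29 − 4.6) / 7.9 = 1.1 km
LCL altitude = 1500 m + 1100 m = 2600 m

2600 m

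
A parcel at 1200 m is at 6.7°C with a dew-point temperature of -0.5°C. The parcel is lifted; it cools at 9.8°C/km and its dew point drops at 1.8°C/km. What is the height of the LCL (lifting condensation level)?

2100 m

T and T_d converge at 9.8 − 1.8 = 8°C per km
Height above start = (6.7 − (-0.5)) / 8 = 0.9 km
LCL altitude = 1200 m + 900 m = 2100 m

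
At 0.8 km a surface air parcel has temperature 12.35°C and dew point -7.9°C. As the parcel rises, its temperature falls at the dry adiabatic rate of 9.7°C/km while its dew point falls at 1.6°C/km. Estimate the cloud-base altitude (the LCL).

T and T_d converge at 9.7 − 1.6 = 8.1°C per km
Height above start = (12.35 − (-7.9)) / 8.1 = 2.5 km
LCL altitude = 800 m + 2500 m = 3300 m

3.3 km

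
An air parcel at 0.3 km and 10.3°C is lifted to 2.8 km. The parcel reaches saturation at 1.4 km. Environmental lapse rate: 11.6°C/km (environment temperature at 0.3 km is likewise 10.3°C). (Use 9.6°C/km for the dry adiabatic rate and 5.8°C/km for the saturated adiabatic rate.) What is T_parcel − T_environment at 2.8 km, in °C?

+10.32°C (parcel warmer than environment)

Parcel:
  300–1400 m, dry: Δz = 1.1 km ⇒ ΔT = -10.56°C; T = -0.26°C
  1400–2800 m, saturated: Δz = 1.4 km ⇒ ΔT = -8.12°C; T = -8.38°C
Environment:
  300–2800 m, environment: Δz = 2.5 km ⇒ ΔT = -29°C; T = -18.7°C
T_parcel − T_env = -8.38 − (-18.7) = +10.32°C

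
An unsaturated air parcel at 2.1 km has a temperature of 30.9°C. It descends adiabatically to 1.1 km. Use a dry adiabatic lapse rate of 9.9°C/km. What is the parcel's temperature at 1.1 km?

40.8°C

From 2100 m to 1100 m (dry adiabatic): warms by 9.9 × 1 = 9.9°C, giving 40.8°C.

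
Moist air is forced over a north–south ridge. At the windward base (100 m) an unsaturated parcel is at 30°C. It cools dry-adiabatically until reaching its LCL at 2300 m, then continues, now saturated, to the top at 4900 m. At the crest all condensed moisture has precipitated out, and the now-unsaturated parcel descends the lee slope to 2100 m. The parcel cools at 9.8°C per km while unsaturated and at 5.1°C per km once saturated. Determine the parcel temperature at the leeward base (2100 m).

100 → 2300 m (dry, 9.8°C/km): ΔT = -9.8 × 2.2 = -21.56°C → T = 8.44°C
2300 → 4900 m (saturated, 5.1°C/km): ΔT = -5.1 × 2.6 = -13.26°C → T = -4.82°C
4900 → 2100 m (dry descent, 9.8°C/km): ΔT = +9.8 × 2.8 = +27.44°C → T = 22.62°C

22.62°C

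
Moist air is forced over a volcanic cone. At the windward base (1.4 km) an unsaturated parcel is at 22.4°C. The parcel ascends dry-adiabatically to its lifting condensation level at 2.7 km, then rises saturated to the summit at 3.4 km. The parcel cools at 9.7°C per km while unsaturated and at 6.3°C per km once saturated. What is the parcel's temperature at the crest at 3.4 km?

From 1400 m to 2700 m (dry): cools by 9.7 × 1.3 = 12.61°C, giving 9.79°C.
From 2700 m to 3400 m (saturated): cools by 6.3 × 0.7 = 4.41°C, giving 5.38°C.

5.38°C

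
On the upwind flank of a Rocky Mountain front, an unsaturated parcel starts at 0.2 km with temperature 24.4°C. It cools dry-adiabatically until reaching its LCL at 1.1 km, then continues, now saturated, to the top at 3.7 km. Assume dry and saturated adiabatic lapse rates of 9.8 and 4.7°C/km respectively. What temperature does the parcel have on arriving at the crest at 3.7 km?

3.36°C

From 200 m to 1100 m (dry): cools by 9.8 × 0.9 = 8.82°C, giving 15.58°C.
From 1100 m to 3700 m (saturated): cools by 4.7 × 2.6 = 12.22°C, giving 3.36°C.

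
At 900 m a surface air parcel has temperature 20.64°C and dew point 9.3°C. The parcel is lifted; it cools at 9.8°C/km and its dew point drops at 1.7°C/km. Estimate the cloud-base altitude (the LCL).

T and T_d converge at 9.8 − 1.7 = 8.1°C per km
Height above start = (20.64 − 9.3) / 8.1 = 1.4 km
LCL altitude = 900 m + 1400 m = 2300 m

2300 m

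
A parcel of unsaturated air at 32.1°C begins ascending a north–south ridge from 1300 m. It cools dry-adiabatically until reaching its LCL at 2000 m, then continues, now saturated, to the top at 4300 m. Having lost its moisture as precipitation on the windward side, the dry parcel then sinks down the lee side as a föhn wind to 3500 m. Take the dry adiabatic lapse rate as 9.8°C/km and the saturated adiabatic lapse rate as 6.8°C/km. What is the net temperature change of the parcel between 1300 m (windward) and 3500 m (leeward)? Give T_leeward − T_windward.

-14.66°C

1300–2000 m, dry: Δz = 0.7 km ⇒ ΔT = -6.86°C; T = 25.24°C
2000–4300 m, saturated: Δz = 2.3 km ⇒ ΔT = -15.64°C; T = 9.6°C
4300–3500 m, dry descent: Δz = 0.8 km ⇒ ΔT = +7.84°C; T = 17.44°C
Net change vs windward start: 17.44 − 32.1 = -14.66°C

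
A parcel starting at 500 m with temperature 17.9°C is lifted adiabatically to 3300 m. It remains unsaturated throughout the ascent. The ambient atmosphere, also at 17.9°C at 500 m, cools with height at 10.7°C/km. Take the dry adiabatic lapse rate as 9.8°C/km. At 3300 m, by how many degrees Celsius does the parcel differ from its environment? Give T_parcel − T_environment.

Parcel:
  500 → 3300 m (dry, 9.8°C/km): ΔT = -9.8 × 2.8 = -27.44°C → T = -9.54°C
Environment:
  500 → 3300 m (environment, 10.7°C/km): ΔT = -10.7 × 2.8 = -29.96°C → T = -12.06°C
T_parcel − T_env = -9.54 − (-12.06) = +2.52°C

+2.52°C (parcel warmer than environment)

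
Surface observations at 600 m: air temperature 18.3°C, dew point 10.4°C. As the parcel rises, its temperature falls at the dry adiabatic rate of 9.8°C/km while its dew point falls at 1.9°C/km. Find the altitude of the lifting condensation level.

1600 m

T and T_d converge at 9.8 − 1.9 = 7.9°C per km
Height above start = (18.3 − 10.4) / 7.9 = 1 km
LCL altitude = 600 m + 1000 m = 1600 m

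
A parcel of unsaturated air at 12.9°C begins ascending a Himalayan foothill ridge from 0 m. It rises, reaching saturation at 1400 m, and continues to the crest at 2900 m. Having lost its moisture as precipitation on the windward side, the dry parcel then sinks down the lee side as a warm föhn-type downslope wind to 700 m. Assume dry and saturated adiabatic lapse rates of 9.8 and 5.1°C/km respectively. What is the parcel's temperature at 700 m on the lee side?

13.09°C

Dry to 1400 m: -9.8 × 1.4 km = -13.72°C, so T = -0.82°C.
Saturated to 2900 m: -5.1 × 1.5 km = -7.65°C, so T = -8.47°C.
Dry descent to 700 m: +9.8 × 2.2 km = +21.56°C, so T = 13.09°C.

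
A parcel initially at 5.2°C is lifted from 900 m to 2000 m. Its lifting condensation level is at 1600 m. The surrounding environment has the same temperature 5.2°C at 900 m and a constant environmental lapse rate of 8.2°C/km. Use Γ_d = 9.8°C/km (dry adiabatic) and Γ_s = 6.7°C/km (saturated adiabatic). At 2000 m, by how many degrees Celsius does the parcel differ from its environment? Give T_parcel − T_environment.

Parcel:
  From 900 m to 1600 m (dry): cools by 9.8 × 0.7 = 6.86°C, giving -1.66°C.
  From 1600 m to 2000 m (saturated): cools by 6.7 × 0.4 = 2.68°C, giving -4.34°C.
Environment:
  From 900 m to 2000 m (environment): cools by 8.2 × 1.1 = 9.02°C, giving -3.82°C.
T_parcel − T_env = -4.34 − (-3.82) = -0.52°C

-0.52°C (parcel cooler than environment)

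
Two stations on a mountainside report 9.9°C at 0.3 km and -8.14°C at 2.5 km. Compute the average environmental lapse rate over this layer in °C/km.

Γ = −ΔT/Δz = (9.9 − (-8.14)) / (2500 − 300) m
  = 18.04°C / 2.2 km = 8.2°C/km

8.2°C/km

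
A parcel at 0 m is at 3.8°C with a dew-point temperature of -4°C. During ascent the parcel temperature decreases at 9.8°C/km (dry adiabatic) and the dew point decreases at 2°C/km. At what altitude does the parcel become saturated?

T and T_d converge at 9.8 − 2 = 7.8°C per km
Height above start = (3.8 − (-4)) / 7.8 = 1 km
LCL altitude = 0 m + 1000 m = 1000 m

1000 m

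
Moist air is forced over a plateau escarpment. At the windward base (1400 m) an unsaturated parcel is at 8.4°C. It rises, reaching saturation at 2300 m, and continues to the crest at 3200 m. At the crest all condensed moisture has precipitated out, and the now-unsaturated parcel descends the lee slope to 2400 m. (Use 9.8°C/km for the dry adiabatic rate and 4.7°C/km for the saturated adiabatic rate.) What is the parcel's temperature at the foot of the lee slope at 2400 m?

1400 → 2300 m (dry, 9.8°C/km): ΔT = -9.8 × 0.9 = -8.82°C → T = -0.42°C
2300 → 3200 m (saturated, 4.7°C/km): ΔT = -4.7 × 0.9 = -4.23°C → T = -4.65°C
3200 → 2400 m (dry descent, 9.8°C/km): ΔT = +9.8 × 0.8 = +7.84°C → T = 3.19°C

3.19°C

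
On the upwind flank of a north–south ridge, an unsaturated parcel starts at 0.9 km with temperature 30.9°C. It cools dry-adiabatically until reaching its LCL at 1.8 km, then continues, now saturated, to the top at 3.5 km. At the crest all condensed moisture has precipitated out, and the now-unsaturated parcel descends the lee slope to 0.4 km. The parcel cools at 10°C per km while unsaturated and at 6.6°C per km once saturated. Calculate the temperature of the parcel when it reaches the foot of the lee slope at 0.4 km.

Dry to 1800 m: -10 × 0.9 km = -9°C, so T = 21.9°C.
Saturated to 3500 m: -6.6 × 1.7 km = -11.22°C, so T = 10.68°C.
Dry descent to 400 m: +10 × 3.1 km = +31°C, so T = 41.68°C.

41.68°C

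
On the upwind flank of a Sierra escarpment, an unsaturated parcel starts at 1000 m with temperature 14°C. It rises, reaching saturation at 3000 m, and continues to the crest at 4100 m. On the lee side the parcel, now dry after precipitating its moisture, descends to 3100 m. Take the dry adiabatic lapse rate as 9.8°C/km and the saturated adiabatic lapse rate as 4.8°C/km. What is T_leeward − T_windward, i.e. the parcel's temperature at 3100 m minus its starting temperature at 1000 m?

-15.08°C

Dry to 3000 m: -9.8 × 2 km = -19.6°C, so T = -5.6°C.
Saturated to 4100 m: -4.8 × 1.1 km = -5.28°C, so T = -10.88°C.
Dry descent to 3100 m: +9.8 × 1 km = +9.8°C, so T = -1.08°C.
Net change vs windward start: -1.08 − 14 = -15.08°C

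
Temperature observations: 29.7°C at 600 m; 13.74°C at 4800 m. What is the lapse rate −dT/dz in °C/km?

Γ = −ΔT/Δz = (29.7 − 13.74) / (4800 − 600) m
  = 15.96°C / 4.2 km = 3.8°C/km

3.8°C/km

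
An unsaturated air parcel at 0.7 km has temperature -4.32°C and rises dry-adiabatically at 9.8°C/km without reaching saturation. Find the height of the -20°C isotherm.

2.3 km

Height above start = (-4.32 − (-20)) / 9.8 = 1.6 km
Altitude = 700 m + 1600 m = 2300 m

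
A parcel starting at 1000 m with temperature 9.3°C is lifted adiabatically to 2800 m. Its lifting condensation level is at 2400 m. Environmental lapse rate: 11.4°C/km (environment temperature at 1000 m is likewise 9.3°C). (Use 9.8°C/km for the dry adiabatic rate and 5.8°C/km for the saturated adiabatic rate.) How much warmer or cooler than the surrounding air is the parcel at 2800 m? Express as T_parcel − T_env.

+4.48°C (parcel warmer than environment)

Parcel:
  1000–2400 m, dry: Δz = 1.4 km ⇒ ΔT = -13.72°C; T = -4.42°C
  2400–2800 m, saturated: Δz = 0.4 km ⇒ ΔT = -2.32°C; T = -6.74°C
Environment:
  1000–2800 m, environment: Δz = 1.8 km ⇒ ΔT = -20.52°C; T = -11.22°C
T_parcel − T_env = -6.74 − (-11.22) = +4.48°C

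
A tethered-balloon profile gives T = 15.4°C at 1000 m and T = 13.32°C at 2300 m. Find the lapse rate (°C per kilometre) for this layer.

1.6°C/km

Γ = −ΔT/Δz = (15.4 − 13.32) / (2300 − 1000) m
  = 2.08°C / 1.3 km = 1.6°C/km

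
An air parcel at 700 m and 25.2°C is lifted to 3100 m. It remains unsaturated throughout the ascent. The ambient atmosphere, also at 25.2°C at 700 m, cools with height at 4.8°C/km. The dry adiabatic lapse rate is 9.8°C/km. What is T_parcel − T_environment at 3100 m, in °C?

-12°C (parcel cooler than environment)

Parcel:
  700 → 3100 m (dry, 9.8°C/km): ΔT = -9.8 × 2.4 = -23.52°C → T = 1.68°C
Environment:
  700 → 3100 m (environment, 4.8°C/km): ΔT = -4.8 × 2.4 = -11.52°C → T = 13.68°C
T_parcel − T_env = 1.68 − 13.68 = -12°C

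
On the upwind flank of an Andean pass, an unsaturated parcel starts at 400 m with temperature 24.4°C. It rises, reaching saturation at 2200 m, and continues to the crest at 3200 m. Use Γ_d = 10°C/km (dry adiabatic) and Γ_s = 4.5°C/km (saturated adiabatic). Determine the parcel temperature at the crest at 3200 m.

Dry to 2200 m: -10 × 1.8 km = -18°C, so T = 6.4°C.
Saturated to 3200 m: -4.5 × 1 km = -4.5°C, so T = 1.9°C.

1.9°C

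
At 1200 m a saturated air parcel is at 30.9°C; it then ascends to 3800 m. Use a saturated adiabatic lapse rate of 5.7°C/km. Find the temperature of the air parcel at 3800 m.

16.08°C

Saturated adiabatic to 3800 m: -5.7 × 2.6 km = -14.82°C, so T = 16.08°C.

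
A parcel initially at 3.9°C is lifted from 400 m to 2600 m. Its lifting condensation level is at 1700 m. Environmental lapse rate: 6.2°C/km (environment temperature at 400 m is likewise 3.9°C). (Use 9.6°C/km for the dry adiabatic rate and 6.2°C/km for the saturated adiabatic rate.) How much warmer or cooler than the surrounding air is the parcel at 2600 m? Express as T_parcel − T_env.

Parcel:
  400 → 1700 m (dry, 9.6°C/km): ΔT = -9.6 × 1.3 = -12.48°C → T = -8.58°C
  1700 → 2600 m (saturated, 6.2°C/km): ΔT = -6.2 × 0.9 = -5.58°C → T = -14.16°C
Environment:
  400 → 2600 m (environment, 6.2°C/km): ΔT = -6.2 × 2.2 = -13.64°C → T = -9.74°C
T_parcel − T_env = -14.16 − (-9.74) = -4.42°C

-4.42°C (parcel cooler than environment)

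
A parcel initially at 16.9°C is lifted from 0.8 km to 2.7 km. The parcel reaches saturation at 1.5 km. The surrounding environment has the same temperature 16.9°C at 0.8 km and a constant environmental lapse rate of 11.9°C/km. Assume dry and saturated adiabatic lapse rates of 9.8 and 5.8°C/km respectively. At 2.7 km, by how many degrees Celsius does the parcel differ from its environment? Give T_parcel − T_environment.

+8.79°C (parcel warmer than environment)

Parcel:
  Dry to 1500 m: -9.8 × 0.7 km = -6.86°C, so T = 10.04°C.
  Saturated to 2700 m: -5.8 × 1.2 km = -6.96°C, so T = 3.08°C.
Environment:
  Environment to 2700 m: -11.9 × 1.9 km = -22.61°C, so T = -5.71°C.
T_parcel − T_env = 3.08 − (-5.71) = +8.79°C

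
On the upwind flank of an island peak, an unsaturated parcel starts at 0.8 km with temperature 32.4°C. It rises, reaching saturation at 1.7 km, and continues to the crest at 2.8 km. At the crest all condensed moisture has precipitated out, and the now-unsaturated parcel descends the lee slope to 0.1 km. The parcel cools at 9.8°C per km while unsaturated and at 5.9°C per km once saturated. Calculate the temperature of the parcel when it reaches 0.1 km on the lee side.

43.55°C

800 → 1700 m (dry, 9.8°C/km): ΔT = -9.8 × 0.9 = -8.82°C → T = 23.58°C
1700 → 2800 m (saturated, 5.9°C/km): ΔT = -5.9 × 1.1 = -6.49°C → T = 17.09°C
2800 → 100 m (dry descent, 9.8°C/km): ΔT = +9.8 × 2.7 = +26.46°C → T = 43.55°C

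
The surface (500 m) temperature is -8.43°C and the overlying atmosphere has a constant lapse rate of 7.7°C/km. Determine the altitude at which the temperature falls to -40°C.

4600 m

Height above start = (-8.43 − (-40)) / 7.7 = 4.1 km
Altitude = 500 m + 4100 m = 4600 m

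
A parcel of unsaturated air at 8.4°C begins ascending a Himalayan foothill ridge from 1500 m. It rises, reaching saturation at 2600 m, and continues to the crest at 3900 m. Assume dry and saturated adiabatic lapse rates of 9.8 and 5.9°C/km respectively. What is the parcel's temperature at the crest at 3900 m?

-10.05°C

1500–2600 m, dry: Δz = 1.1 km ⇒ ΔT = -10.78°C; T = -2.38°C
2600–3900 m, saturated: Δz = 1.3 km ⇒ ΔT = -7.67°C; T = -10.05°C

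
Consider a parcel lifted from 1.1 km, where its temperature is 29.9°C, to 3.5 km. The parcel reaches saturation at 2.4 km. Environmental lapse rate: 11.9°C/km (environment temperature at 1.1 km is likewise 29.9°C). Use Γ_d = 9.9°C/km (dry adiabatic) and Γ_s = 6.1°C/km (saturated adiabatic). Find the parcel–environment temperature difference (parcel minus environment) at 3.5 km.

+8.98°C (parcel warmer than environment)

Parcel:
  Dry to 2400 m: -9.9 × 1.3 km = -12.87°C, so T = 17.03°C.
  Saturated to 3500 m: -6.1 × 1.1 km = -6.71°C, so T = 10.32°C.
Environment:
  Environment to 3500 m: -11.9 × 2.4 km = -28.56°C, so T = 1.34°C.
T_parcel − T_env = 10.32 − 1.34 = +8.98°C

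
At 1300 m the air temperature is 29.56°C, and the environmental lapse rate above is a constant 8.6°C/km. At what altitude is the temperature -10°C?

Height above start = (29.56 − (-10)) / 8.6 = 4.6 km
Altitude = 1300 m + 4600 m = 5900 m

5900 m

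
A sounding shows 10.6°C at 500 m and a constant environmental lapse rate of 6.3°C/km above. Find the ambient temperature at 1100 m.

6.82°C

From 500 m to 1100 m (environmental): cools by 6.3 × 0.6 = 3.78°C, giving 6.82°C.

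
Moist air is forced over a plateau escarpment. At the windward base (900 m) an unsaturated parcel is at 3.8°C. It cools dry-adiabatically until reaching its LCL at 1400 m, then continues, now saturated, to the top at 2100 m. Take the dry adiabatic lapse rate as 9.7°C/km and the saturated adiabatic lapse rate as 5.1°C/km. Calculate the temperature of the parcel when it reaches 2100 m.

-4.62°C

900–1400 m, dry: Δz = 0.5 km ⇒ ΔT = -4.85°C; T = -1.05°C
1400–2100 m, saturated: Δz = 0.7 km ⇒ ΔT = -3.57°C; T = -4.62°C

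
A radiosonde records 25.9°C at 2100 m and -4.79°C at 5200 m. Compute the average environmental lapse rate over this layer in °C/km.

9.9°C/km

Γ = −ΔT/Δz = (25.9 − (-4.79)) / (5200 − 2100) m
  = 30.69°C / 3.1 km = 9.9°C/km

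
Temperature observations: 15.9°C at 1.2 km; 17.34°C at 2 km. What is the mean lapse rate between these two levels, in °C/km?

Γ = −ΔT/Δz = (15.9 − 17.34) / (2000 − 1200) m
  = -1.44°C / 0.8 km = -1.8°C/km

-1.8°C/km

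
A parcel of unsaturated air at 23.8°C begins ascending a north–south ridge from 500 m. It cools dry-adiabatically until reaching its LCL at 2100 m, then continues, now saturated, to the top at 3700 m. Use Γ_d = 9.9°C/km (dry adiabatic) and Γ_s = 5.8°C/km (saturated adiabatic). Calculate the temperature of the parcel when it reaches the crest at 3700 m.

From 500 m to 2100 m (dry): cools by 9.9 × 1.6 = 15.84°C, giving 7.96°C.
From 2100 m to 3700 m (saturated): cools by 5.8 × 1.6 = 9.28°C, giving -1.32°C.

-1.32°C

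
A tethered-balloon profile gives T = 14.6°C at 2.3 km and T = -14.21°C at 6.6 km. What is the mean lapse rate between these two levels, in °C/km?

Γ = −ΔT/Δz = (14.6 − (-14.21)) / (6600 − 2300) m
  = 28.81°C / 4.3 km = 6.7°C/km

6.7°C/km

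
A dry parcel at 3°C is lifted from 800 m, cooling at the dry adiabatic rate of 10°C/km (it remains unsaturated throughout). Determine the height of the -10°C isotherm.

2100 m

Height above start = (3 − (-10)) / 10 = 1.3 km
Altitude = 800 m + 1300 m = 2100 m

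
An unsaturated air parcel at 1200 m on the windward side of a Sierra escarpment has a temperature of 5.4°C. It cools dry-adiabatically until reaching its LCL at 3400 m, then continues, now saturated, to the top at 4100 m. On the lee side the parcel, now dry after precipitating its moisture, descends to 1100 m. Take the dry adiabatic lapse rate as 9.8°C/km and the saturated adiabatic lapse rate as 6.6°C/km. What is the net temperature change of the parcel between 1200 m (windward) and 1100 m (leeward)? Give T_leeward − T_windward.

1200 → 3400 m (dry, 9.8°C/km): ΔT = -9.8 × 2.2 = -21.56°C → T = -16.16°C
3400 → 4100 m (saturated, 6.6°C/km): ΔT = -6.6 × 0.7 = -4.62°C → T = -20.78°C
4100 → 1100 m (dry descent, 9.8°C/km): ΔT = +9.8 × 3 = +29.4°C → T = 8.62°C
Net change vs windward start: 8.62 − 5.4 = +3.22°C

+3.22°C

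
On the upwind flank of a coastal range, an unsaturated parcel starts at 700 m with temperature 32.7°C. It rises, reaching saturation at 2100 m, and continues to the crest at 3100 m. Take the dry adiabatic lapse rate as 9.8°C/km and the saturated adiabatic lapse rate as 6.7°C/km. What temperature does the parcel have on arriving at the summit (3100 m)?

12.28°C

700–2100 m, dry: Δz = 1.4 km ⇒ ΔT = -13.72°C; T = 18.98°C
2100–3100 m, saturated: Δz = 1 km ⇒ ΔT = -6.7°C; T = 12.28°C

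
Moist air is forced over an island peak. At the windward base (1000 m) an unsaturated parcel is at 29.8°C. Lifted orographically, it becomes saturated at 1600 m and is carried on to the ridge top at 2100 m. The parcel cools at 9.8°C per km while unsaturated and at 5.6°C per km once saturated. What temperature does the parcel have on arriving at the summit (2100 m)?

1000–1600 m, dry: Δz = 0.6 km ⇒ ΔT = -5.88°C; T = 23.92°C
1600–2100 m, saturated: Δz = 0.5 km ⇒ ΔT = -2.8°C; T = 21.12°C

21.12°C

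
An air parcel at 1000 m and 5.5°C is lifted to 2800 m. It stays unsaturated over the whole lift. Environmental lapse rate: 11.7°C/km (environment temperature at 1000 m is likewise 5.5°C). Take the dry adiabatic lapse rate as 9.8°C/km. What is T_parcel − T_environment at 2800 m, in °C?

+3.42°C (parcel warmer than environment)

Parcel:
  From 1000 m to 2800 m (dry): cools by 9.8 × 1.8 = 17.64°C, giving -12.14°C.
Environment:
  From 1000 m to 2800 m (environment): cools by 11.7 × 1.8 = 21.06°C, giving -15.56°C.
T_parcel − T_env = -12.14 − (-15.56) = +3.42°C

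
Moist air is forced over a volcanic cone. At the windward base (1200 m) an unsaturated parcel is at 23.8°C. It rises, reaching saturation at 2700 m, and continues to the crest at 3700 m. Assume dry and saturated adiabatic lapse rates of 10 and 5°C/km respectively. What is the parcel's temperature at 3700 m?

From 1200 m to 2700 m (dry): cools by 10 × 1.5 = 15°C, giving 8.8°C.
From 2700 m to 3700 m (saturated): cools by 5 × 1 = 5°C, giving 3.8°C.

3.8°C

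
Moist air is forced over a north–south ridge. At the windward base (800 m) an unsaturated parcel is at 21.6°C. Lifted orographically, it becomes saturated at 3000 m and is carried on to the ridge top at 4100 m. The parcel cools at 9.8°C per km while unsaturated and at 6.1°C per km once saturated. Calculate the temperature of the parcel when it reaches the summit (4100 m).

-6.67°C

Dry to 3000 m: -9.8 × 2.2 km = -21.56°C, so T = 0.04°C.
Saturated to 4100 m: -6.1 × 1.1 km = -6.71°C, so T = -6.67°C.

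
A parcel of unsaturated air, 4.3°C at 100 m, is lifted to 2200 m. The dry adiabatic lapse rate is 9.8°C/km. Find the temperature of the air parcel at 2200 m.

From 100 m to 2200 m (dry adiabatic): cools by 9.8 × 2.1 = 20.58°C, giving -16.28°C.

-16.28°C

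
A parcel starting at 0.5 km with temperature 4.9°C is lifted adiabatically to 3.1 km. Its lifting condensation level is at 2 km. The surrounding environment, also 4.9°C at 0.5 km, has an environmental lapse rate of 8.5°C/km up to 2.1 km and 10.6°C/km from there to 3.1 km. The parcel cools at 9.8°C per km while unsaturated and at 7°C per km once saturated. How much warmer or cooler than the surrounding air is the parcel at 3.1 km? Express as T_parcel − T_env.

Parcel:
  500 → 2000 m (dry, 9.8°C/km): ΔT = -9.8 × 1.5 = -14.7°C → T = -9.8°C
  2000 → 3100 m (saturated, 7°C/km): ΔT = -7 × 1.1 = -7.7°C → T = -17.5°C
Environment:
  500 → 2100 m (environment, lower layer, 8.5°C/km): ΔT = -8.5 × 1.6 = -13.6°C → T = -8.7°C
  2100 → 3100 m (environment, upper layer, 10.6°C/km): ΔT = -10.6 × 1 = -10.6°C → T = -19.3°C
T_parcel − T_env = -17.5 − (-19.3) = +1.8°C

+1.8°C (parcel warmer than environment)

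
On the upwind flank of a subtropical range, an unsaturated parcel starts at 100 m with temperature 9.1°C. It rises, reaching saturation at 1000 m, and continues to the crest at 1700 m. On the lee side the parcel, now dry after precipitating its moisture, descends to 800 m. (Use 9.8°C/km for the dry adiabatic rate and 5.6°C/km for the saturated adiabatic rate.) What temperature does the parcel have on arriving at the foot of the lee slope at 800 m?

100 → 1000 m (dry, 9.8°C/km): ΔT = -9.8 × 0.9 = -8.82°C → T = 0.28°C
1000 → 1700 m (saturated, 5.6°C/km): ΔT = -5.6 × 0.7 = -3.92°C → T = -3.64°C
1700 → 800 m (dry descent, 9.8°C/km): ΔT = +9.8 × 0.9 = +8.82°C → T = 5.18°C

5.18°C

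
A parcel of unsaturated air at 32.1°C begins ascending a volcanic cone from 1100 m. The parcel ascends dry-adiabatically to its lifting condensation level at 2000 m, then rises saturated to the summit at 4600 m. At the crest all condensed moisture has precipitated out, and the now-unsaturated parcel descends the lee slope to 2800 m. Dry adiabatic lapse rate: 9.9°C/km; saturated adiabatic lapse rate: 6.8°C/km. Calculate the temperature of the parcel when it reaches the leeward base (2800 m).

1100–2000 m, dry: Δz = 0.9 km ⇒ ΔT = -8.91°C; T = 23.19°C
2000–4600 m, saturated: Δz = 2.6 km ⇒ ΔT = -17.68°C; T = 5.51°C
4600–2800 m, dry descent: Δz = 1.8 km ⇒ ΔT = +17.82°C; T = 23.33°C

23.33°C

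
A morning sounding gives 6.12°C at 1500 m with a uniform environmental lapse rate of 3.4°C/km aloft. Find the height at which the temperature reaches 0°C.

Height above start = (6.12 − 0) / 3.4 = 1.8 km
Altitude = 1500 m + 1800 m = 3300 m

3300 m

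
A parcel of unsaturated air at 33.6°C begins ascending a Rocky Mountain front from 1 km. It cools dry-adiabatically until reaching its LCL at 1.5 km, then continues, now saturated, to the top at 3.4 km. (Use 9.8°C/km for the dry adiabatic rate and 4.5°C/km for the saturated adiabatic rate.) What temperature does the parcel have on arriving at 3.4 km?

From 1000 m to 1500 m (dry): cools by 9.8 × 0.5 = 4.9°C, giving 28.7°C.
From 1500 m to 3400 m (saturated): cools by 4.5 × 1.9 = 8.55°C, giving 20.15°C.

20.15°C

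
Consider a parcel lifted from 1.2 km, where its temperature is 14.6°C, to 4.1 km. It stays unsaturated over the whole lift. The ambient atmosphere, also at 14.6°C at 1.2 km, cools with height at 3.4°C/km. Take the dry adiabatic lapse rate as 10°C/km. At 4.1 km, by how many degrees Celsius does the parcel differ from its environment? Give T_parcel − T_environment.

Parcel:
  1200–4100 m, dry: Δz = 2.9 km ⇒ ΔT = -29°C; T = -14.4°C
Environment:
  1200–4100 m, environment: Δz = 2.9 km ⇒ ΔT = -9.86°C; T = 4.74°C
T_parcel − T_env = -14.4 − 4.74 = -19.14°C

-19.14°C (parcel cooler than environment)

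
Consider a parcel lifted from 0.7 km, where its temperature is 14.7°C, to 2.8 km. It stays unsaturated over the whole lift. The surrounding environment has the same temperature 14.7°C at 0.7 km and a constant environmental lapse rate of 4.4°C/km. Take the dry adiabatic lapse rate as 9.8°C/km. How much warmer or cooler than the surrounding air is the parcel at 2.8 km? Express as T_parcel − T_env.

Parcel:
  Dry to 2800 m: -9.8 × 2.1 km = -20.58°C, so T = -5.88°C.
Environment:
  Environment to 2800 m: -4.4 × 2.1 km = -9.24°C, so T = 5.46°C.
T_parcel − T_env = -5.88 − 5.46 = -11.34°C

-11.34°C (parcel cooler than environment)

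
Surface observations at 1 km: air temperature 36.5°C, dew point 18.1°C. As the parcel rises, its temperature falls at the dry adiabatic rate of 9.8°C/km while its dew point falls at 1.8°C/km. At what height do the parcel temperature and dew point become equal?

3.3 km

T and T_d converge at 9.8 − 1.8 = 8°C per km
Height above start = (36.5 − 18.1) / 8 = 2.3 km
LCL altitude = 1000 m + 2300 m = 3300 m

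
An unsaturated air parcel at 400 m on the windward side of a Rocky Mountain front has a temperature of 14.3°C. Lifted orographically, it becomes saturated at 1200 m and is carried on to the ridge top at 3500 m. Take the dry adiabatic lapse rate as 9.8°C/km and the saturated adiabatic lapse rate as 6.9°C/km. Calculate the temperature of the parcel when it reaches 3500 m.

-9.41°C

400–1200 m, dry: Δz = 0.8 km ⇒ ΔT = -7.84°C; T = 6.46°C
1200–3500 m, saturated: Δz = 2.3 km ⇒ ΔT = -15.87°C; T = -9.41°C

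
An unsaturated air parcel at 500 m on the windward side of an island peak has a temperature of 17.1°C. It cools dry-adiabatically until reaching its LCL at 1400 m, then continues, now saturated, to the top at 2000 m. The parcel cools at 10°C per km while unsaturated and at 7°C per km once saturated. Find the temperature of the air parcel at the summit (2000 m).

3.9°C

Dry to 1400 m: -10 × 0.9 km = -9°C, so T = 8.1°C.
Saturated to 2000 m: -7 × 0.6 km = -4.2°C, so T = 3.9°C.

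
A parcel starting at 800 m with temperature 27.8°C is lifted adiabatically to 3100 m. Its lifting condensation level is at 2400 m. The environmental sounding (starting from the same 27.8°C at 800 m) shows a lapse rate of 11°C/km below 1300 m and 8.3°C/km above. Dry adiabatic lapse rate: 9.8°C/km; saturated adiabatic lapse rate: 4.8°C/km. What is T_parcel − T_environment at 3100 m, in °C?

Parcel:
  800 → 2400 m (dry, 9.8°C/km): ΔT = -9.8 × 1.6 = -15.68°C → T = 12.12°C
  2400 → 3100 m (saturated, 4.8°C/km): ΔT = -4.8 × 0.7 = -3.36°C → T = 8.76°C
Environment:
  800 → 1300 m (environment, lower layer, 11°C/km): ΔT = -11 × 0.5 = -5.5°C → T = 22.3°C
  1300 → 3100 m (environment, upper layer, 8.3°C/km): ΔT = -8.3 × 1.8 = -14.94°C → T = 7.36°C
T_parcel − T_env = 8.76 − 7.36 = +1.4°C

+1.4°C (parcel warmer than environment)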